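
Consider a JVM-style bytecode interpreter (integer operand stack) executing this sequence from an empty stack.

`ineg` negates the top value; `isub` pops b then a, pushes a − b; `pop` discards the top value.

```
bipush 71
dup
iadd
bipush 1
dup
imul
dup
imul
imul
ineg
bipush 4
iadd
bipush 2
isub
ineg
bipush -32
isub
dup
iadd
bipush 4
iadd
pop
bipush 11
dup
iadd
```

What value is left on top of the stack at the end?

22

bipush 71  : [71]
dup        : [71, 71]
iadd       : [142]
bipush 1   : [142, 1]
dup        : [142, 1, 1]
imul       : [142, 1]
dup        : [142, 1, 1]
imul       : [142, 1]
imul       : [142]
ineg       : [-142]
bipush 4   : [-142, 4]
iadd       : [-138]
bipush 2   : [-138, 2]
isub       : [-140]
ineg       : [140]
bipush -32 : [140, -32]
isub       : [172]
dup        : [172, 172]
iadd       : [344]
bipush 4   : [344, 4]
iadd       : [348]
pop        : []
bipush 11  : [11]
dup        : [11, 11]
iadd       : [22]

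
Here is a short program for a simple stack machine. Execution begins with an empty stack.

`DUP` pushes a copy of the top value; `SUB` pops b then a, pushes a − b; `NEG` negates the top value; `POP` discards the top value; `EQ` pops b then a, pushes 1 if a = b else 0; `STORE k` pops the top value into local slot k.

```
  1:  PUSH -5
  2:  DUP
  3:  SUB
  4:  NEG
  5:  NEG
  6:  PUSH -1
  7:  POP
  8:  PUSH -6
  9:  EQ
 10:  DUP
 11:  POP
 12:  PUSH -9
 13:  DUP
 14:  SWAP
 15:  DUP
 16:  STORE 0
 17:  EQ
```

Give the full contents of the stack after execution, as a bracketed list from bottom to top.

PUSH -5 -> [-5]
DUP     -> [-5, -5]
SUB     -> [0]
NEG     -> [0]
NEG     -> [0]
PUSH -1 -> [0, -1]
POP     -> [0]
PUSH -6 -> [0, -6]
EQ      -> [0]
DUP     -> [0, 0]
POP     -> [0]
PUSH -9 -> [0, -9]
DUP     -> [0, -9, -9]
SWAP    -> [0, -9, -9]
DUP     -> [0, -9, -9, -9]
STORE 0 -> [0, -9, -9]
EQ      -> [0, 1]

[0, 1]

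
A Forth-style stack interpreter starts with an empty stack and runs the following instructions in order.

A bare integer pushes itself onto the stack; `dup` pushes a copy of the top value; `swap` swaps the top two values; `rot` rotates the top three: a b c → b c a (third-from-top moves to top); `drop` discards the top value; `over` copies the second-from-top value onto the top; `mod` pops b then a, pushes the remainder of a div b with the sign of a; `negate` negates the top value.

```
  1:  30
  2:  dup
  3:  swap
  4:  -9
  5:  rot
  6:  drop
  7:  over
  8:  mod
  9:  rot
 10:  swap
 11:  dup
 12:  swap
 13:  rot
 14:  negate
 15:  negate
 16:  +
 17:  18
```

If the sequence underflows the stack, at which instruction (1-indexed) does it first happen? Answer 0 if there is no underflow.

30    [30]
dup   [30, 30]
swap  [30, 30]
-9    [30, 30, -9]
rot   [30, -9, 30]
drop  [30, -9]
over  [30, -9, 30]
mod   [30, -9]
rot  — needs 3 operands, stack has 2 → underflow

9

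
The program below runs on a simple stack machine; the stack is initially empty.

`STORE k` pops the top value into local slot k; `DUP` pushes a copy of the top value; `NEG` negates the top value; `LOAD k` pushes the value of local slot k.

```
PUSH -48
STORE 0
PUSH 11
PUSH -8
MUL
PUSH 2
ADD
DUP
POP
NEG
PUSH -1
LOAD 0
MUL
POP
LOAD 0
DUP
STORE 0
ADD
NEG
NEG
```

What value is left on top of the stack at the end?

PUSH -48 : -48
STORE 0  : (empty)
PUSH 11  : 11
PUSH -8  : 11 -8
MUL      : -88
PUSH 2   : -88 2
ADD      : -86
DUP      : -86 -86
POP      : -86
NEG      : 86
PUSH -1  : 86 -1
LOAD 0   : 86 -1 -48
MUL      : 86 48
POP      : 86
LOAD 0   : 86 -48
DUP      : 86 -48 -48
STORE 0  : 86 -48
ADD      : 38
NEG      : -38
NEG      : 38

38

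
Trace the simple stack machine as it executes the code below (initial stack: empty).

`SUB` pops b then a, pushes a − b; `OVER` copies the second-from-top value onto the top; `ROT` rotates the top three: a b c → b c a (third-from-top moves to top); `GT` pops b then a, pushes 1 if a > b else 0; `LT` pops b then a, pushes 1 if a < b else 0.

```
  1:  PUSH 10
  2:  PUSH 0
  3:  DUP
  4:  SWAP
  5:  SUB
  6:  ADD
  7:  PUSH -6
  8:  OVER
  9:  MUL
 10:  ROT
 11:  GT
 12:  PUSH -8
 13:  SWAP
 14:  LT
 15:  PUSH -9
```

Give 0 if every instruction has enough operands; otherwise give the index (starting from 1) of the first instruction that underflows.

10

PUSH 10  10
PUSH 0   10 0
DUP      10 0 0
SWAP     10 0 0
SUB      10 0
ADD      10
PUSH -6  10 -6
OVER     10 -6 10
MUL      10 -60
ROT  — needs 3 operands, stack has 2 → underflow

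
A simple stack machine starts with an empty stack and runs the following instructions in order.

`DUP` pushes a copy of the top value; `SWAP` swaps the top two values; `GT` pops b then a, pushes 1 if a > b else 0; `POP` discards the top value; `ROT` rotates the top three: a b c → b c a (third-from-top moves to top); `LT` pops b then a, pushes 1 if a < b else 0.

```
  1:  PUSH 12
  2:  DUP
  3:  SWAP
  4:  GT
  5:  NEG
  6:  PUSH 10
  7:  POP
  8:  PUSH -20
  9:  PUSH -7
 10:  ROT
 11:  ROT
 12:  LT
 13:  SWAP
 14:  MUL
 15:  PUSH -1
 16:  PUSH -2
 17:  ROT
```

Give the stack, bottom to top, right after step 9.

[0, -20, -7]

PUSH 12   [12]
DUP       [12, 12]
SWAP      [12, 12]
GT        [0]
NEG       [0]
PUSH 10   [0, 10]
POP       [0]
PUSH -20  [0, -20]
PUSH -7   [0, -20, -7]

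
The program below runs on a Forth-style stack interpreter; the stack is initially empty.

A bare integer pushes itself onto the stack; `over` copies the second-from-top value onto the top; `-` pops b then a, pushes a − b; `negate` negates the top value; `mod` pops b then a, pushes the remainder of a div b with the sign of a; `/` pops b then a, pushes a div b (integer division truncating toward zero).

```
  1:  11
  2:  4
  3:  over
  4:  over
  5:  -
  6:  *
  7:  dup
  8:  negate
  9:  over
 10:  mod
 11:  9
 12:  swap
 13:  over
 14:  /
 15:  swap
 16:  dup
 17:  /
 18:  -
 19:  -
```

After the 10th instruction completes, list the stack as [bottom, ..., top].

11      [11]
4       [11, 4]
over    [11, 4, 11]
over    [11, 4, 11, 4]
-       [11, 4, 7]
*       [11, 28]
dup     [11, 28, 28]
negate  [11, 28, -28]
over    [11, 28, -28, 28]
mod     [11, 28, 0]

[11, 28, 0]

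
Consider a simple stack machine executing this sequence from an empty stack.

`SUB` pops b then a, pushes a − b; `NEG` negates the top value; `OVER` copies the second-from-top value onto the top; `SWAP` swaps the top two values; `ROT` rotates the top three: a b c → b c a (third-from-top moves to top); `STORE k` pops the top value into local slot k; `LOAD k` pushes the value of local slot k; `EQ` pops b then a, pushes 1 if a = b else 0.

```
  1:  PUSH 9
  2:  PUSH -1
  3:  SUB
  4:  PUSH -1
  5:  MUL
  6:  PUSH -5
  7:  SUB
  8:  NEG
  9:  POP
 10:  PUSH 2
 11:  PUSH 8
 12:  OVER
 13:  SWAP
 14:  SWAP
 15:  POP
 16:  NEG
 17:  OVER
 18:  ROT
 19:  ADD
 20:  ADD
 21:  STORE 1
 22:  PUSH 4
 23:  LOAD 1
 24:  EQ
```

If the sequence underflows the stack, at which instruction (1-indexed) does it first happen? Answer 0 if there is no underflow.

0

PUSH 9  : [9]
PUSH -1 : [9, -1]
SUB     : [10]
PUSH -1 : [10, -1]
MUL     : [-10]
PUSH -5 : [-10, -5]
SUB     : [-5]
NEG     : [5]
POP     : []
PUSH 2  : [2]
PUSH 8  : [2, 8]
OVER    : [2, 8, 2]
SWAP    : [2, 2, 8]
SWAP    : [2, 8, 2]
POP     : [2, 8]
NEG     : [2, -8]
OVER    : [2, -8, 2]
ROT     : [-8, 2, 2]
ADD     : [-8, 4]
ADD     : [-4]
STORE 1 : []
PUSH 4  : [4]
LOAD 1  : [4, -4]
EQ      : [0]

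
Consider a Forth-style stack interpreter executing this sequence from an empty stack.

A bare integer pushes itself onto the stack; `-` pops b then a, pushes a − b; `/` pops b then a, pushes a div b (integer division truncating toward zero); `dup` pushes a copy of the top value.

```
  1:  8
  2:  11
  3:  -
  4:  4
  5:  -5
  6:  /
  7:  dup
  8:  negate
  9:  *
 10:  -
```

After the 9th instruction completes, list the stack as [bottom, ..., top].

8      : [8]
11     : [8, 11]
-      : [-3]
4      : [-3, 4]
-5     : [-3, 4, -5]
/      : [-3, 0]
dup    : [-3, 0, 0]
negate : [-3, 0, 0]
*      : [-3, 0]

[-3, 0]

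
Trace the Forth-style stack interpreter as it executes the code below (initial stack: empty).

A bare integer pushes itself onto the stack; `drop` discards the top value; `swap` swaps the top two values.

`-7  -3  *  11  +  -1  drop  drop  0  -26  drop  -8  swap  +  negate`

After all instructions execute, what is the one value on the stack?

-7      [-7]
-3      [-7, -3]
*       [21]
11      [21, 11]
+       [32]
-1      [32, -1]
drop    [32]
drop    []
0       [0]
-26     [0, -26]
drop    [0]
-8      [0, -8]
swap    [-8, 0]
+       [-8]
negate  [8]

8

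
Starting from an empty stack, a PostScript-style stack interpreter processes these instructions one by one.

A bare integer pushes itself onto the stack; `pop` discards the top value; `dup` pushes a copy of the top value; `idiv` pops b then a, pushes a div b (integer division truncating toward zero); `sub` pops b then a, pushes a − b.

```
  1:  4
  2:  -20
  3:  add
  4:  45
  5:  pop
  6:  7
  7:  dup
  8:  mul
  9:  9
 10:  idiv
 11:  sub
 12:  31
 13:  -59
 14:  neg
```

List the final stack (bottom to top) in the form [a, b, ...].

[-21, 31, 59]

4    : [4]
-20  : [4, -20]
add  : [-16]
45   : [-16, 45]
pop  : [-16]
7    : [-16, 7]
dup  : [-16, 7, 7]
mul  : [-16, 49]
9    : [-16, 49, 9]
idiv : [-16, 5]
sub  : [-21]
31   : [-21, 31]
-59  : [-21, 31, -59]
neg  : [-21, 31, 59]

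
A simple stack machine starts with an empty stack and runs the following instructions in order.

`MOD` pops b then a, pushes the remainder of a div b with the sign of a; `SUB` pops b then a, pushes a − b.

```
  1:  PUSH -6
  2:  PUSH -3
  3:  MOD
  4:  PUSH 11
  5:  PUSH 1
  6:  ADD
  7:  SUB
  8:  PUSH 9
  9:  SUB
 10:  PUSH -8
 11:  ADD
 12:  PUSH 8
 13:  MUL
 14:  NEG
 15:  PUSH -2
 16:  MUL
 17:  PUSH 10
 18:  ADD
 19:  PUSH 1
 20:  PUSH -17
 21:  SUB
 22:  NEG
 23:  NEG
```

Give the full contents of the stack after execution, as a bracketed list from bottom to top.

PUSH -6   [-6]
PUSH -3   [-6, -3]
MOD       [0]
PUSH 11   [0, 11]
PUSH 1    [0, 11, 1]
ADD       [0, 12]
SUB       [-12]
PUSH 9    [-12, 9]
SUB       [-21]
PUSH -8   [-21, -8]
ADD       [-29]
PUSH 8    [-29, 8]
MUL       [-232]
NEG       [232]
PUSH -2   [232, -2]
MUL       [-464]
PUSH 10   [-464, 10]
ADD       [-454]
PUSH 1    [-454, 1]
PUSH -17  [-454, 1, -17]
SUB       [-454, 18]
NEG       [-454, -18]
NEG       [-454, 18]

[-454, 18]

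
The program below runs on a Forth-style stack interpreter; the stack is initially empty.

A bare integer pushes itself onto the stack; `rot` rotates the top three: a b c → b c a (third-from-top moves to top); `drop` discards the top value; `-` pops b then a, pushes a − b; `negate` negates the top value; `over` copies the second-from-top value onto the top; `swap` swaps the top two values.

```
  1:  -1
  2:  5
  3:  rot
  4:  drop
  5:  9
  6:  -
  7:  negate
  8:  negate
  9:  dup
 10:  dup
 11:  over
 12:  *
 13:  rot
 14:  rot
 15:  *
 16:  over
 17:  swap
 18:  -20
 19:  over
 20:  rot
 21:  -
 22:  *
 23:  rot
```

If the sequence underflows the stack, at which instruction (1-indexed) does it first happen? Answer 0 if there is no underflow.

-1 : -1
5  : -1 5
rot  — needs 3 operands, stack has 2 → underflow

3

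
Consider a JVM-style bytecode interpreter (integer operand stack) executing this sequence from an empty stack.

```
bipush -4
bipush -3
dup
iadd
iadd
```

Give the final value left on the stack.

-10

bipush -4 → -4
bipush -3 → -4 -3
dup       → -4 -3 -3
iadd      → -4 -6
iadd      → -10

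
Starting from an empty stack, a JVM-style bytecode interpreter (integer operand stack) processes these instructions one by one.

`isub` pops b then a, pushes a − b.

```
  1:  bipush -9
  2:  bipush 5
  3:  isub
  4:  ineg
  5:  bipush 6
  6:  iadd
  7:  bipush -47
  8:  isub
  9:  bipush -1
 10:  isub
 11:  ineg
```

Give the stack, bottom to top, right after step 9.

[67, -1]

bipush -9   [-9]
bipush 5    [-9, 5]
isub        [-14]
ineg        [14]
bipush 6    [14, 6]
iadd        [20]
bipush -47  [20, -47]
isub        [67]
bipush -1   [67, -1]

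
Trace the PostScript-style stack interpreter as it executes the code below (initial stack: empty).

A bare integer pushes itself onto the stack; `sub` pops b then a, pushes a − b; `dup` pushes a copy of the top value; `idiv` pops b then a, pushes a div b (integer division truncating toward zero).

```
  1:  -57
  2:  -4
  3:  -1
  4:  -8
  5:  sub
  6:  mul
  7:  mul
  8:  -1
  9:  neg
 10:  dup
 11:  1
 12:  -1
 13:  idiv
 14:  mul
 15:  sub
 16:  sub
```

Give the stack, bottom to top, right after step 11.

-57 : -57
-4  : -57 -4
-1  : -57 -4 -1
-8  : -57 -4 -1 -8
sub : -57 -4 7
mul : -57 -28
mul : 1596
-1  : 1596 -1
neg : 1596 1
dup : 1596 1 1
1   : 1596 1 1 1

[1596, 1, 1, 1]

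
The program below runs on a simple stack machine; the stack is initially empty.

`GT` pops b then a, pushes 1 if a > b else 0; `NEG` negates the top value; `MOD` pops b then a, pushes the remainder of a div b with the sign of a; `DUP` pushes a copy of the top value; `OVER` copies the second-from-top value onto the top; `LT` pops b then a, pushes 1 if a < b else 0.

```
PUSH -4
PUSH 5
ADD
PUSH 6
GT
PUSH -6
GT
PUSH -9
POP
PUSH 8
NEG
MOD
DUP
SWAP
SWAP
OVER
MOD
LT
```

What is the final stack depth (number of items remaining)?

1

PUSH -4 -> -4
PUSH 5  -> -4 5
ADD     -> 1
PUSH 6  -> 1 6
GT      -> 0
PUSH -6 -> 0 -6
GT      -> 1
PUSH -9 -> 1 -9
POP     -> 1
PUSH 8  -> 1 8
NEG     -> 1 -8
MOD     -> 1
DUP     -> 1 1
SWAP    -> 1 1
SWAP    -> 1 1
OVER    -> 1 1 1
MOD     -> 1 0
LT      -> 0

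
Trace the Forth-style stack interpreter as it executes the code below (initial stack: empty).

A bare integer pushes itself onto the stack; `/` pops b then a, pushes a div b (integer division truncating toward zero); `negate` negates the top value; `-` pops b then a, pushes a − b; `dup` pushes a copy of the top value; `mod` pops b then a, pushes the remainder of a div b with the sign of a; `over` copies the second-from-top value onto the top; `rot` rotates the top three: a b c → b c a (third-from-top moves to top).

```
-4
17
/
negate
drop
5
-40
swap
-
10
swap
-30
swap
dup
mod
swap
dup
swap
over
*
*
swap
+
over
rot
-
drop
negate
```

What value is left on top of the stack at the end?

-4     → [-4]
17     → [-4, 17]
/      → [0]
negate → [0]
drop   → []
5      → [5]
-40    → [5, -40]
swap   → [-40, 5]
-      → [-45]
10     → [-45, 10]
swap   → [10, -45]
-30    → [10, -45, -30]
swap   → [10, -30, -45]
dup    → [10, -30, -45, -45]
mod    → [10, -30, 0]
swap   → [10, 0, -30]
dup    → [10, 0, -30, -30]
swap   → [10, 0, -30, -30]
over   → [10, 0, -30, -30, -30]
*      → [10, 0, -30, 900]
*      → [10, 0, -27000]
swap   → [10, -27000, 0]
+      → [10, -27000]
over   → [10, -27000, 10]
rot    → [-27000, 10, 10]
-      → [-27000, 0]
drop   → [-27000]
negate → [27000]

27000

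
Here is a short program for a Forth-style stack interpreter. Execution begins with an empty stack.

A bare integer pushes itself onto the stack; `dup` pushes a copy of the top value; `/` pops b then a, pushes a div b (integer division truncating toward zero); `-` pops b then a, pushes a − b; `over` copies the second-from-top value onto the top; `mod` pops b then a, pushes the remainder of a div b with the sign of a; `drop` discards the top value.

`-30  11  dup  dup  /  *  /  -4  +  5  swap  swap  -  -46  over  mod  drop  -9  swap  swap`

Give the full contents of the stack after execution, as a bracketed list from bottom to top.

[-11, -9]

-30   [-30]
11    [-30, 11]
dup   [-30, 11, 11]
dup   [-30, 11, 11, 11]
/     [-30, 11, 1]
*     [-30, 11]
/     [-2]
-4    [-2, -4]
+     [-6]
5     [-6, 5]
swap  [5, -6]
swap  [-6, 5]
-     [-11]
-46   [-11, -46]
over  [-11, -46, -11]
mod   [-11, -2]
drop  [-11]
-9    [-11, -9]
swap  [-9, -11]
swap  [-11, -9]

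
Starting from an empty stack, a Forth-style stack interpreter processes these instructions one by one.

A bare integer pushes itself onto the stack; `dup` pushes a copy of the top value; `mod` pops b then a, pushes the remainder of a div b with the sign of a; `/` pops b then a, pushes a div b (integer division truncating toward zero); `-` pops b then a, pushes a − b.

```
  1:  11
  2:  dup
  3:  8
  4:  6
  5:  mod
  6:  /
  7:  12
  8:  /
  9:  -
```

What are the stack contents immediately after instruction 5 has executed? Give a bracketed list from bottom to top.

[11, 11, 2]

11  -> [11]
dup -> [11, 11]
8   -> [11, 11, 8]
6   -> [11, 11, 8, 6]
mod -> [11, 11, 2]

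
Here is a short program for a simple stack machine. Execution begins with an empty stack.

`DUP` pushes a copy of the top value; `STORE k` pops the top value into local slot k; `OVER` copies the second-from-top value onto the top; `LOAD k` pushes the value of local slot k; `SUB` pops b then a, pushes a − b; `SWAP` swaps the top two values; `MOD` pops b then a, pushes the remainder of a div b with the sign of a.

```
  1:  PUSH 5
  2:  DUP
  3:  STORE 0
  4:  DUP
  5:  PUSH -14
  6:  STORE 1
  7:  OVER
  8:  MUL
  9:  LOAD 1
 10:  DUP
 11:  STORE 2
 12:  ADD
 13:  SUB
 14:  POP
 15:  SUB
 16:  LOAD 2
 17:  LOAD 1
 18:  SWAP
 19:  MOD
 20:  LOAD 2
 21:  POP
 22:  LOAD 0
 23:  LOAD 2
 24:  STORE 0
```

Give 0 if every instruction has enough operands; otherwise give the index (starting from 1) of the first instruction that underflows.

15

PUSH 5   -> 5
DUP      -> 5 5
STORE 0  -> 5
DUP      -> 5 5
PUSH -14 -> 5 5 -14
STORE 1  -> 5 5
OVER     -> 5 5 5
MUL      -> 5 25
LOAD 1   -> 5 25 -14
DUP      -> 5 25 -14 -14
STORE 2  -> 5 25 -14
ADD      -> 5 11
SUB      -> -6
POP      -> (empty)
SUB  — needs 2 operands, stack has 0 → underflow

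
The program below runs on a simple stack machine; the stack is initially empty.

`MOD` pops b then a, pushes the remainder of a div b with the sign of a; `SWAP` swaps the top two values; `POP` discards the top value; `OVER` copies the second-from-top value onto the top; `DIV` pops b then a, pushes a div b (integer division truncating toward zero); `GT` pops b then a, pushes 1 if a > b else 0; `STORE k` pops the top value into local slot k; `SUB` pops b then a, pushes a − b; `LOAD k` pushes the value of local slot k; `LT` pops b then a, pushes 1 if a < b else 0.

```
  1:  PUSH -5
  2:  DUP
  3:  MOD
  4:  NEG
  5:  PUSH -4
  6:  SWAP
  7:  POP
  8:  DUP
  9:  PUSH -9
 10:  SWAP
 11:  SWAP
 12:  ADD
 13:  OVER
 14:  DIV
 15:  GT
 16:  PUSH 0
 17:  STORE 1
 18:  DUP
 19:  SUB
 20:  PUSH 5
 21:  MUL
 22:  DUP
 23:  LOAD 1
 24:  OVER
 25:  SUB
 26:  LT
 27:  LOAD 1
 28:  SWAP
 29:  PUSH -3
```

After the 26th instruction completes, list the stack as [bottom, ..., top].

PUSH -5 : -5
DUP     : -5 -5
MOD     : 0
NEG     : 0
PUSH -4 : 0 -4
SWAP    : -4 0
POP     : -4
DUP     : -4 -4
PUSH -9 : -4 -4 -9
SWAP    : -4 -9 -4
SWAP    : -4 -4 -9
ADD     : -4 -13
OVER    : -4 -13 -4
DIV     : -4 3
GT      : 0
PUSH 0  : 0 0
STORE 1 : 0
DUP     : 0 0
SUB     : 0
PUSH 5  : 0 5
MUL     : 0
DUP     : 0 0
LOAD 1  : 0 0 0
OVER    : 0 0 0 0
SUB     : 0 0 0
LT      : 0 0

[0, 0]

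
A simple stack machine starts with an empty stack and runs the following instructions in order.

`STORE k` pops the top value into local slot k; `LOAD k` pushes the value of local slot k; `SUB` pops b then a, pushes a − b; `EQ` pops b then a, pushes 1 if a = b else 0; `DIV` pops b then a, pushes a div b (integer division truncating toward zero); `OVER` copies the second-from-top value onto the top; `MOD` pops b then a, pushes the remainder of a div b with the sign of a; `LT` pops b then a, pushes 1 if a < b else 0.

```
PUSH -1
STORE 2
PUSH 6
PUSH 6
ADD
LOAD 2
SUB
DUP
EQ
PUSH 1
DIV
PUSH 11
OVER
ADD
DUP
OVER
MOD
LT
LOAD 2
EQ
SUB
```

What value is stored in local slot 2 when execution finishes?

PUSH -1 → [-1]
STORE 2 → []
PUSH 6  → [6]
PUSH 6  → [6, 6]
ADD     → [12]
LOAD 2  → [12, -1]
SUB     → [13]
DUP     → [13, 13]
EQ      → [1]
PUSH 1  → [1, 1]
DIV     → [1]
PUSH 11 → [1, 11]
OVER    → [1, 11, 1]
ADD     → [1, 12]
DUP     → [1, 12, 12]
OVER    → [1, 12, 12, 12]
MOD     → [1, 12, 0]
LT      → [1, 0]
LOAD 2  → [1, 0, -1]
EQ      → [1, 0]
SUB     → [1]

-1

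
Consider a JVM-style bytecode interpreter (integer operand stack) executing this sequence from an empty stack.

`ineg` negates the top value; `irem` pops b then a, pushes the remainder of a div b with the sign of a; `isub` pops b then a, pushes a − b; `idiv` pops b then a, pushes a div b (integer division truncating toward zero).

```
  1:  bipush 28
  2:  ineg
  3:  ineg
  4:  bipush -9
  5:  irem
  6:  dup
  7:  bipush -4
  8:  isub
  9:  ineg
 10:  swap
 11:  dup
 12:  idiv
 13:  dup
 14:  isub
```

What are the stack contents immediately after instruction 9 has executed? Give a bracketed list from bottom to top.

[1, -5]

bipush 28 → 28
ineg      → -28
ineg      → 28
bipush -9 → 28 -9
irem      → 1
dup       → 1 1
bipush -4 → 1 1 -4
isub      → 1 5
ineg      → 1 -5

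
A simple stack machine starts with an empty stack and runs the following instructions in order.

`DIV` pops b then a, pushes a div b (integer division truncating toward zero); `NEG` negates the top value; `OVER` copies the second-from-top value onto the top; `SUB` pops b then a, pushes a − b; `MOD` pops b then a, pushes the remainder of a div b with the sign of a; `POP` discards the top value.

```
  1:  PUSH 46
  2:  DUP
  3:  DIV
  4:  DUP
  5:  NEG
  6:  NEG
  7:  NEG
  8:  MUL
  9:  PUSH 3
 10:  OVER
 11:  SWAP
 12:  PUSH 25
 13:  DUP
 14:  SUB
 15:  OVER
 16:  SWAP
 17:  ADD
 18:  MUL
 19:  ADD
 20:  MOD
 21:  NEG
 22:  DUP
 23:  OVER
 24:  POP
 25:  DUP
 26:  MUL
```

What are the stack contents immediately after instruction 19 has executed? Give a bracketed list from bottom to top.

PUSH 46 : [46]
DUP     : [46, 46]
DIV     : [1]
DUP     : [1, 1]
NEG     : [1, -1]
NEG     : [1, 1]
NEG     : [1, -1]
MUL     : [-1]
PUSH 3  : [-1, 3]
OVER    : [-1, 3, -1]
SWAP    : [-1, -1, 3]
PUSH 25 : [-1, -1, 3, 25]
DUP     : [-1, -1, 3, 25, 25]
SUB     : [-1, -1, 3, 0]
OVER    : [-1, -1, 3, 0, 3]
SWAP    : [-1, -1, 3, 3, 0]
ADD     : [-1, -1, 3, 3]
MUL     : [-1, -1, 9]
ADD     : [-1, 8]

[-1, 8]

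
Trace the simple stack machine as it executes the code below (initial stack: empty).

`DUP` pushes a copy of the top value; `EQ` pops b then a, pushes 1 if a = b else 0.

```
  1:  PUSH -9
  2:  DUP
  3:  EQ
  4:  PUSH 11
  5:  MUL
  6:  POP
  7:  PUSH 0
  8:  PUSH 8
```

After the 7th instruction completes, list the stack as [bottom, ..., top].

[0]

PUSH -9  [-9]
DUP      [-9, -9]
EQ       [1]
PUSH 11  [1, 11]
MUL      [11]
POP      []
PUSH 0   [0]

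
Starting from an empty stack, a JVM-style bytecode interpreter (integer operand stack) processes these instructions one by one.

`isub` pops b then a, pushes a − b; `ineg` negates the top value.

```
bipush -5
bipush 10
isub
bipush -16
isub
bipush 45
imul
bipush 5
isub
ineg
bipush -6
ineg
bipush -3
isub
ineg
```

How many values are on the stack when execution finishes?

bipush -5  : [-5]
bipush 10  : [-5, 10]
isub       : [-15]
bipush -16 : [-15, -16]
isub       : [1]
bipush 45  : [1, 45]
imul       : [45]
bipush 5   : [45, 5]
isub       : [40]
ineg       : [-40]
bipush -6  : [-40, -6]
ineg       : [-40, 6]
bipush -3  : [-40, 6, -3]
isub       : [-40, 9]
ineg       : [-40, -9]

2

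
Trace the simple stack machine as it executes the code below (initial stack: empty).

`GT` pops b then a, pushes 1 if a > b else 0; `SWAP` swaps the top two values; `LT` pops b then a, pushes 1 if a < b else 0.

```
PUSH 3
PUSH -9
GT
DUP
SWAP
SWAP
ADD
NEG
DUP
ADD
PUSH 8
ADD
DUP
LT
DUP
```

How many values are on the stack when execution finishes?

PUSH 3   3
PUSH -9  3 -9
GT       1
DUP      1 1
SWAP     1 1
SWAP     1 1
ADD      2
NEG      -2
DUP      -2 -2
ADD      -4
PUSH 8   -4 8
ADD      4
DUP      4 4
LT       0
DUP      0 0

2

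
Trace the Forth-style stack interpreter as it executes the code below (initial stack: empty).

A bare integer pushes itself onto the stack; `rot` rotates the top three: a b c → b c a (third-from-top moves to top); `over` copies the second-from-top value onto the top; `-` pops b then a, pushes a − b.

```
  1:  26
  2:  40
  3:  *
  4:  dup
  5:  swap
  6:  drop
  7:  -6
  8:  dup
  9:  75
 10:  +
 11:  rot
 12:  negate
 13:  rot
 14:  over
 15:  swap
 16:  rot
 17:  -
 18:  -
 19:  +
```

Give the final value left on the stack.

-2005

26     : 26
40     : 26 40
*      : 1040
dup    : 1040 1040
swap   : 1040 1040
drop   : 1040
-6     : 1040 -6
dup    : 1040 -6 -6
75     : 1040 -6 -6 75
+      : 1040 -6 69
rot    : -6 69 1040
negate : -6 69 -1040
rot    : 69 -1040 -6
over   : 69 -1040 -6 -1040
swap   : 69 -1040 -1040 -6
rot    : 69 -1040 -6 -1040
-      : 69 -1040 1034
-      : 69 -2074
+      : -2005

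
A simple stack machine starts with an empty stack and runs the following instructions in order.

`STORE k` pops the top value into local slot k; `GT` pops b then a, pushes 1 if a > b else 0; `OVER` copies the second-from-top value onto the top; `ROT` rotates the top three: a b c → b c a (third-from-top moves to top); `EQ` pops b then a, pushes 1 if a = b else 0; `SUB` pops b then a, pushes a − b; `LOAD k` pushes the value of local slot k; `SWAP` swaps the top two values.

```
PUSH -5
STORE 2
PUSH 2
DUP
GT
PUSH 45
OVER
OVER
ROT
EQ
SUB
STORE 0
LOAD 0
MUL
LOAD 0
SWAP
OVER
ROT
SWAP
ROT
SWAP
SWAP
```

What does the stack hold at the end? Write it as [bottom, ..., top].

PUSH -5  [-5]
STORE 2  []
PUSH 2   [2]
DUP      [2, 2]
GT       [0]
PUSH 45  [0, 45]
OVER     [0, 45, 0]
OVER     [0, 45, 0, 45]
ROT      [0, 0, 45, 45]
EQ       [0, 0, 1]
SUB      [0, -1]
STORE 0  [0]
LOAD 0   [0, -1]
MUL      [0]
LOAD 0   [0, -1]
SWAP     [-1, 0]
OVER     [-1, 0, -1]
ROT      [0, -1, -1]
SWAP     [0, -1, -1]
ROT      [-1, -1, 0]
SWAP     [-1, 0, -1]
SWAP     [-1, -1, 0]

[-1, -1, 0]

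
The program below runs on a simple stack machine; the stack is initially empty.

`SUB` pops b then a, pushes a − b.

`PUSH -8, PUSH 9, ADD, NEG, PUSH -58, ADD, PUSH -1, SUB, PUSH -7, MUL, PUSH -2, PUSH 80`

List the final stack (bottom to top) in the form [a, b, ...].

PUSH -8  -> -8
PUSH 9   -> -8 9
ADD      -> 1
NEG      -> -1
PUSH -58 -> -1 -58
ADD      -> -59
PUSH -1  -> -59 -1
SUB      -> -58
PUSH -7  -> -58 -7
MUL      -> 406
PUSH -2  -> 406 -2
PUSH 80  -> 406 -2 80

[406, -2, 80]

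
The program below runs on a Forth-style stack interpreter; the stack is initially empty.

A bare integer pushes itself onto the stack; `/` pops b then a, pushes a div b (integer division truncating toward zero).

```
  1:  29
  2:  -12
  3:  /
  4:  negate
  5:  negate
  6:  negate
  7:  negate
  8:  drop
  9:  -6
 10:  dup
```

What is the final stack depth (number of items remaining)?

29     -> [29]
-12    -> [29, -12]
/      -> [-2]
negate -> [2]
negate -> [-2]
negate -> [2]
negate -> [-2]
drop   -> []
-6     -> [-6]
dup    -> [-6, -6]

2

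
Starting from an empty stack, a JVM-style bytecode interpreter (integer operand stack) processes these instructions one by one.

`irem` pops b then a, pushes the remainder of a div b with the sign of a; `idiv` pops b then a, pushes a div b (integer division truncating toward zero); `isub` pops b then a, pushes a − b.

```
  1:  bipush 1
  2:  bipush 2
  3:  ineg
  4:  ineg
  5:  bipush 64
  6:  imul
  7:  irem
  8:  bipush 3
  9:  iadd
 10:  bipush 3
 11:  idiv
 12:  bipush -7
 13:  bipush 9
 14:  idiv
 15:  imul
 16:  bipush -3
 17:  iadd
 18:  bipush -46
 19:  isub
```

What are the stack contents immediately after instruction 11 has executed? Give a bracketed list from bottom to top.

bipush 1  -> 1
bipush 2  -> 1 2
ineg      -> 1 -2
ineg      -> 1 2
bipush 64 -> 1 2 64
imul      -> 1 128
irem      -> 1
bipush 3  -> 1 3
iadd      -> 4
bipush 3  -> 4 3
idiv      -> 1

[1]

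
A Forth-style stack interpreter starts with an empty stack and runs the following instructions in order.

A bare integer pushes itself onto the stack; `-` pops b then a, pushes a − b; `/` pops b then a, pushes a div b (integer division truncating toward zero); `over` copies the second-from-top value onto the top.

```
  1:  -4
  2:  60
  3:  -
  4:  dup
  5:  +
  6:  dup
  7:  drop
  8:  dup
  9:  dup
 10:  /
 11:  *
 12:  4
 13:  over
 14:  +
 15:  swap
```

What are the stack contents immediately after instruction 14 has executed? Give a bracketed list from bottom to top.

-4   -> -4
60   -> -4 60
-    -> -64
dup  -> -64 -64
+    -> -128
dup  -> -128 -128
drop -> -128
dup  -> -128 -128
dup  -> -128 -128 -128
/    -> -128 1
*    -> -128
4    -> -128 4
over -> -128 4 -128
+    -> -128 -124

[-128, -124]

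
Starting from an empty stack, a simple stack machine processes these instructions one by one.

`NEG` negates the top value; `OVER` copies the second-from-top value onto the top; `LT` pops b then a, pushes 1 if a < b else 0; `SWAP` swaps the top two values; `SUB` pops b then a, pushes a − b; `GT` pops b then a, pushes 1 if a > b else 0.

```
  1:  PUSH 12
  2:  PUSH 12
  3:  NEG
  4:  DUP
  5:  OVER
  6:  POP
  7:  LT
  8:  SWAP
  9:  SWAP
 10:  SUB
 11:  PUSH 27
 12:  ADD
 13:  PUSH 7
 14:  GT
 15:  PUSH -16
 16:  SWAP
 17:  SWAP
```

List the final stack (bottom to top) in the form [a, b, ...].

[1, -16]

PUSH 12  : [12]
PUSH 12  : [12, 12]
NEG      : [12, -12]
DUP      : [12, -12, -12]
OVER     : [12, -12, -12, -12]
POP      : [12, -12, -12]
LT       : [12, 0]
SWAP     : [0, 12]
SWAP     : [12, 0]
SUB      : [12]
PUSH 27  : [12, 27]
ADD      : [39]
PUSH 7   : [39, 7]
GT       : [1]
PUSH -16 : [1, -16]
SWAP     : [-16, 1]
SWAP     : [1, -16]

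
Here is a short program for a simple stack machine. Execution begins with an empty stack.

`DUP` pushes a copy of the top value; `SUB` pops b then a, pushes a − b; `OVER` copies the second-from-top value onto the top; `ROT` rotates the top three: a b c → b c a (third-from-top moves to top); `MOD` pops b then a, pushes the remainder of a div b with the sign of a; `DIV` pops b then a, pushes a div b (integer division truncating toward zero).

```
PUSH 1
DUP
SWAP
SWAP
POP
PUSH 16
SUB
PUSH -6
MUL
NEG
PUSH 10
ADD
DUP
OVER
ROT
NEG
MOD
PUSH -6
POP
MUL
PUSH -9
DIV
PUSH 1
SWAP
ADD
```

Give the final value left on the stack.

1

PUSH 1  -> [1]
DUP     -> [1, 1]
SWAP    -> [1, 1]
SWAP    -> [1, 1]
POP     -> [1]
PUSH 16 -> [1, 16]
SUB     -> [-15]
PUSH -6 -> [-15, -6]
MUL     -> [90]
NEG     -> [-90]
PUSH 10 -> [-90, 10]
ADD     -> [-80]
DUP     -> [-80, -80]
OVER    -> [-80, -80, -80]
ROT     -> [-80, -80, -80]
NEG     -> [-80, -80, 80]
MOD     -> [-80, 0]
PUSH -6 -> [-80, 0, -6]
POP     -> [-80, 0]
MUL     -> [0]
PUSH -9 -> [0, -9]
DIV     -> [0]
PUSH 1  -> [0, 1]
SWAP    -> [1, 0]
ADD     -> [1]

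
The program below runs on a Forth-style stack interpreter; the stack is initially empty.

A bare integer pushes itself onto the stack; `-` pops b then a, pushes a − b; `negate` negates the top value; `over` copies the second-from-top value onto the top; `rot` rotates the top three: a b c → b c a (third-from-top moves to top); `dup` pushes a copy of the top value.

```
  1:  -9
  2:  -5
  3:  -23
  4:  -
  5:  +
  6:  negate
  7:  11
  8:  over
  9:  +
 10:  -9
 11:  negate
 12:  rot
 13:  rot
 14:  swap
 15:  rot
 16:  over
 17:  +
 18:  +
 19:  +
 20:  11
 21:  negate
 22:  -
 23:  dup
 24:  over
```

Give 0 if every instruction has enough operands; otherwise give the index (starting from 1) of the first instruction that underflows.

-9      -9
-5      -9 -5
-23     -9 -5 -23
-       -9 18
+       9
negate  -9
11      -9 11
over    -9 11 -9
+       -9 2
-9      -9 2 -9
negate  -9 2 9
rot     2 9 -9
rot     9 -9 2
swap    9 2 -9
rot     2 -9 9
over    2 -9 9 -9
+       2 -9 0
+       2 -9
+       -7
11      -7 11
negate  -7 -11
-       4
dup     4 4
over    4 4 4

0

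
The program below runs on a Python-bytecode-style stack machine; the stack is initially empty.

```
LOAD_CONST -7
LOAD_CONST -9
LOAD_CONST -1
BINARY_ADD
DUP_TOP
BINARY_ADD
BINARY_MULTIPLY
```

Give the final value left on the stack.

LOAD_CONST -7   -> -7
LOAD_CONST -9   -> -7 -9
LOAD_CONST -1   -> -7 -9 -1
BINARY_ADD      -> -7 -10
DUP_TOP         -> -7 -10 -10
BINARY_ADD      -> -7 -20
BINARY_MULTIPLY -> 140

140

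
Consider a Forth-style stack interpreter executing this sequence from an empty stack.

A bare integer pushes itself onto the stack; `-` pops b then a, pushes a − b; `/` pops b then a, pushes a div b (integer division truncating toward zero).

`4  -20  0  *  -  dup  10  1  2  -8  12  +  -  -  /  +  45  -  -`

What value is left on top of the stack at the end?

42

4   -> 4
-20 -> 4 -20
0   -> 4 -20 0
*   -> 4 0
-   -> 4
dup -> 4 4
10  -> 4 4 10
1   -> 4 4 10 1
2   -> 4 4 10 1 2
-8  -> 4 4 10 1 2 -8
12  -> 4 4 10 1 2 -8 12
+   -> 4 4 10 1 2 4
-   -> 4 4 10 1 -2
-   -> 4 4 10 3
/   -> 4 4 3
+   -> 4 7
45  -> 4 7 45
-   -> 4 -38
-   -> 42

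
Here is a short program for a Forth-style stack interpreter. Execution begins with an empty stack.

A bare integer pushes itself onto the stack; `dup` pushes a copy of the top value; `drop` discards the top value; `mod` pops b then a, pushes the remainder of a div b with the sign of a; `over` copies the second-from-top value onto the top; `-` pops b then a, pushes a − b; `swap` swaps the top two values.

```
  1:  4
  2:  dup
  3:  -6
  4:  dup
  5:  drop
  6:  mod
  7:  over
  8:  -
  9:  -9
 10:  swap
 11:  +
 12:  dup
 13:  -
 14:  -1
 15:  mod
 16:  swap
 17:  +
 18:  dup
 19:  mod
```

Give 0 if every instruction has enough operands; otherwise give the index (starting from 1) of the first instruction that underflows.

0

4    : [4]
dup  : [4, 4]
-6   : [4, 4, -6]
dup  : [4, 4, -6, -6]
drop : [4, 4, -6]
mod  : [4, 4]
over : [4, 4, 4]
-    : [4, 0]
-9   : [4, 0, -9]
swap : [4, -9, 0]
+    : [4, -9]
dup  : [4, -9, -9]
-    : [4, 0]
-1   : [4, 0, -1]
mod  : [4, 0]
swap : [0, 4]
+    : [4]
dup  : [4, 4]
mod  : [0]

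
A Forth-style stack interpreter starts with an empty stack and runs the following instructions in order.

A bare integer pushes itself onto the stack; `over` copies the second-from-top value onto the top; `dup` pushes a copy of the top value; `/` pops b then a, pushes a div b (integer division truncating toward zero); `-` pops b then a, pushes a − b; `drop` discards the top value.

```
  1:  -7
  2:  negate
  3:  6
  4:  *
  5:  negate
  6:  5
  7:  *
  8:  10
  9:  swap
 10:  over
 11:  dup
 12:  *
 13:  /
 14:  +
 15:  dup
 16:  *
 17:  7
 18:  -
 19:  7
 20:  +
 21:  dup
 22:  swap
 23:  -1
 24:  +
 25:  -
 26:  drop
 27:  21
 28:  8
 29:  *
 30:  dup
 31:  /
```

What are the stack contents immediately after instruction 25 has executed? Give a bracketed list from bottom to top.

[1]

-7      [-7]
negate  [7]
6       [7, 6]
*       [42]
negate  [-42]
5       [-42, 5]
*       [-210]
10      [-210, 10]
swap    [10, -210]
over    [10, -210, 10]
dup     [10, -210, 10, 10]
*       [10, -210, 100]
/       [10, -2]
+       [8]
dup     [8, 8]
*       [64]
7       [64, 7]
-       [57]
7       [57, 7]
+       [64]
dup     [64, 64]
swap    [64, 64]
-1      [64, 64, -1]
+       [64, 63]
-       [1]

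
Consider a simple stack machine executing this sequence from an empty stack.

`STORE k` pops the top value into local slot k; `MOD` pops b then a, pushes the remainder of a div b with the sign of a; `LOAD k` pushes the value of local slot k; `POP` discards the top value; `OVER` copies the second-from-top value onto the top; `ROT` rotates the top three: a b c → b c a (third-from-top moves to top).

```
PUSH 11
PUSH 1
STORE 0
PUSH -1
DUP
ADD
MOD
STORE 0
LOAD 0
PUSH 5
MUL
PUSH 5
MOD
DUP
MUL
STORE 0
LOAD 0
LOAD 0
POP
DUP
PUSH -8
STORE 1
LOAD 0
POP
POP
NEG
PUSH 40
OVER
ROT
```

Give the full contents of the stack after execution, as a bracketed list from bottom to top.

[40, 0, 0]

PUSH 11 -> [11]
PUSH 1  -> [11, 1]
STORE 0 -> [11]
PUSH -1 -> [11, -1]
DUP     -> [11, -1, -1]
ADD     -> [11, -2]
MOD     -> [1]
STORE 0 -> []
LOAD 0  -> [1]
PUSH 5  -> [1, 5]
MUL     -> [5]
PUSH 5  -> [5, 5]
MOD     -> [0]
DUP     -> [0, 0]
MUL     -> [0]
STORE 0 -> []
LOAD 0  -> [0]
LOAD 0  -> [0, 0]
POP     -> [0]
DUP     -> [0, 0]
PUSH -8 -> [0, 0, -8]
STORE 1 -> [0, 0]
LOAD 0  -> [0, 0, 0]
POP     -> [0, 0]
POP     -> [0]
NEG     -> [0]
PUSH 40 -> [0, 40]
OVER    -> [0, 40, 0]
ROT     -> [40, 0, 0]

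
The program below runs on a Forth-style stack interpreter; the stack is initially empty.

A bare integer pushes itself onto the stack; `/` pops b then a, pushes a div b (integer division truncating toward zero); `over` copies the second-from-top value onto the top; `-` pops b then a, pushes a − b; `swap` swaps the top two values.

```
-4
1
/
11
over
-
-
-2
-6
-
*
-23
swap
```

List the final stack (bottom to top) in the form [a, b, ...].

[-23, -76]

-4   : [-4]
1    : [-4, 1]
/    : [-4]
11   : [-4, 11]
over : [-4, 11, -4]
-    : [-4, 15]
-    : [-19]
-2   : [-19, -2]
-6   : [-19, -2, -6]
-    : [-19, 4]
*    : [-76]
-23  : [-76, -23]
swap : [-23, -76]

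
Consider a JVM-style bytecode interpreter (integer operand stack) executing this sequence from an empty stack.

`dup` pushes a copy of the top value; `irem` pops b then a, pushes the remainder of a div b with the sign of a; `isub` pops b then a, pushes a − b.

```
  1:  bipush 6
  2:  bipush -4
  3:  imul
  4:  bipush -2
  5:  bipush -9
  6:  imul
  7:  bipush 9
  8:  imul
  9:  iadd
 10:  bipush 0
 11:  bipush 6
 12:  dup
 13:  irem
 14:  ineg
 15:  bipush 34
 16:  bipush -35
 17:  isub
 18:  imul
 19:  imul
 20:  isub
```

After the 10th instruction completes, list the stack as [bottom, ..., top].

[138, 0]

bipush 6  → [6]
bipush -4 → [6, -4]
imul      → [-24]
bipush -2 → [-24, -2]
bipush -9 → [-24, -2, -9]
imul      → [-24, 18]
bipush 9  → [-24, 18, 9]
imul      → [-24, 162]
iadd      → [138]
bipush 0  → [138, 0]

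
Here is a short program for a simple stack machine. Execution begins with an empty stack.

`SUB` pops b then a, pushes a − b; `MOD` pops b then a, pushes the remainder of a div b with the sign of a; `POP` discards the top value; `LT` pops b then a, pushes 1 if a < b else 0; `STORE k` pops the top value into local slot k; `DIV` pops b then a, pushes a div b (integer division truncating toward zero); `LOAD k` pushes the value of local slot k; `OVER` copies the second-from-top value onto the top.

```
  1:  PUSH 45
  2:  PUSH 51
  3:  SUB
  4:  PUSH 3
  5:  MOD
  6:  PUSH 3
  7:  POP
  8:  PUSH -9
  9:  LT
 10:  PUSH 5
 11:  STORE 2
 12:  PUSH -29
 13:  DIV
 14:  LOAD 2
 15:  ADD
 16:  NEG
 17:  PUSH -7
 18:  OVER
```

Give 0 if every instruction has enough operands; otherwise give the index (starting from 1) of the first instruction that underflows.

PUSH 45  -> [45]
PUSH 51  -> [45, 51]
SUB      -> [-6]
PUSH 3   -> [-6, 3]
MOD      -> [0]
PUSH 3   -> [0, 3]
POP      -> [0]
PUSH -9  -> [0, -9]
LT       -> [0]
PUSH 5   -> [0, 5]
STORE 2  -> [0]
PUSH -29 -> [0, -29]
DIV      -> [0]
LOAD 2   -> [0, 5]
ADD      -> [5]
NEG      -> [-5]
PUSH -7  -> [-5, -7]
OVER     -> [-5, -7, -5]

0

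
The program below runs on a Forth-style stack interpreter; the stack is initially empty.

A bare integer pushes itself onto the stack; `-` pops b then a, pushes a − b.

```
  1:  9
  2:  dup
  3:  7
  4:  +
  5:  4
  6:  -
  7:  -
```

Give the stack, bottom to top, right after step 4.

[9, 16]

9   : 9
dup : 9 9
7   : 9 9 7
+   : 9 16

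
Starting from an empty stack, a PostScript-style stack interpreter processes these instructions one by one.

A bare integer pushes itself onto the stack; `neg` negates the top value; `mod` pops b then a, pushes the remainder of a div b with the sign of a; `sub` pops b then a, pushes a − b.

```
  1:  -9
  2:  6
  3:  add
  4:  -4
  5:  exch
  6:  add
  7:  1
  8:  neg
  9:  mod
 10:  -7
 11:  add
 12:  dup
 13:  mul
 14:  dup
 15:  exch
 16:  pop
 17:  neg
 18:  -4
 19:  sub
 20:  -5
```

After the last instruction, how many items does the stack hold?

-9   -> [-9]
6    -> [-9, 6]
add  -> [-3]
-4   -> [-3, -4]
exch -> [-4, -3]
add  -> [-7]
1    -> [-7, 1]
neg  -> [-7, -1]
mod  -> [0]
-7   -> [0, -7]
add  -> [-7]
dup  -> [-7, -7]
mul  -> [49]
dup  -> [49, 49]
exch -> [49, 49]
pop  -> [49]
neg  -> [-49]
-4   -> [-49, -4]
sub  -> [-45]
-5   -> [-45, -5]

2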